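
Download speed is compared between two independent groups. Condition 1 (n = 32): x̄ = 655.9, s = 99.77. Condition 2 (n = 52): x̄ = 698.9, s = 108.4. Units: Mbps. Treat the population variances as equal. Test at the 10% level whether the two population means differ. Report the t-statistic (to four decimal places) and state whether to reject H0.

t = -1.8189; reject H0

Let group 1 = condition 1, group 2 = condition 2. H0: μ_1 = μ_2; H1: μ_1 ≠ μ_2 (two-sample pooled-variance t-test, two-sided).
s_p² = [(32−1)·99.77² + (52−1)·108.4²]/(32+52−2) = 11071.4
t = (655.9 − 698.9)/√[11071.4·(1/32 + 1/52)] = -1.8189
df = n₁ + n₂ − 2 = 82
Two-sided p-value ≈ 0.073
Since p ≈ 0.073 < α = 0.1, reject H0; the evidence is statistically significant.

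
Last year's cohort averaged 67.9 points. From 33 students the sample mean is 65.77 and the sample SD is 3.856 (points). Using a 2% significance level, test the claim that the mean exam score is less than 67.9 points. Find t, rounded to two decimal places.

H0: μ = 67.9; H1: μ < 67.9 (one-sample t-test, left-tailed).
t = (x̄ − μ₀)/(s/√n) = (65.77 − 67.9)/(3.856/√33) = -3.17
df = n − 1 = 32
p-value = P(T ≤ -3.17) ≈ 0.0017
Since p ≈ 0.0017 < α = 0.02, reject H0; the evidence is statistically significant.

-3.17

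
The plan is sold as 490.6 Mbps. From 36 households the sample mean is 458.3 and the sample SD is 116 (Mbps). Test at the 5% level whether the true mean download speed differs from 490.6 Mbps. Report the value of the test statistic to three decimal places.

H0: μ = 490.6; H1: μ ≠ 490.6 (one-sample t-test, two-sided).
t = (x̄ − μ₀)/(s/√n) = (458.3 − 490.6)/(116/√36) = -1.671
df = n − 1 = 35
Two-sided p-value ≈ 0.104
Since p ≈ 0.104 > α = 0.05, fail to reject H0; the data do not provide sufficient evidence against H0.

-1.671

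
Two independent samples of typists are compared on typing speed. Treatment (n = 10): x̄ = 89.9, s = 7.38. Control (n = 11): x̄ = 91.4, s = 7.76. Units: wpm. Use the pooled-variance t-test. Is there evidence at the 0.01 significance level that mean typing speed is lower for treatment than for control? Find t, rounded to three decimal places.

-0.453

Let group 1 = treatment, group 2 = control. H0: μ_1 = μ_2; H1: μ_1 < μ_2 (two-sample pooled-variance t-test, left-tailed).
s_p² = [(10−1)·7.38² + (11−1)·7.76²]/(10+11−2) = 57.4924
t = (89.9 − 91.4)/√[57.4924·(1/10 + 1/11)] = -0.453
df = n₁ + n₂ − 2 = 19
p-value = P(T ≤ -0.453) ≈ 0.328
Since p ≈ 0.328 > α = 0.01, fail to reject H0; the evidence is not statistically significant.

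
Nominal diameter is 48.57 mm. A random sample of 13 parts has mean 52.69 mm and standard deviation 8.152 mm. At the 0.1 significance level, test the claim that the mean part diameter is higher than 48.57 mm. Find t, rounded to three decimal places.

1.822

H0: μ = 48.57; H1: μ > 48.57 (one-sample t-test, right-tailed).
t = (x̄ − μ₀)/(s/√n) = (52.69 − 48.57)/(8.152/√13) = 1.822
df = n − 1 = 12
p-value = P(T ≥ 1.822) ≈ 0.047
Since p ≈ 0.047 < α = 0.1, reject H0; the data support H1.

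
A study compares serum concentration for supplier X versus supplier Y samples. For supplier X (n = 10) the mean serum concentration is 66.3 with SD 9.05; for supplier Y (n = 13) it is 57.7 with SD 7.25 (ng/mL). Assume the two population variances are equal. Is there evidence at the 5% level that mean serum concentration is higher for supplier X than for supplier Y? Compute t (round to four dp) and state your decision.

t = 2.5333; reject H0

Let group 1 = supplier X, group 2 = supplier Y. H0: μ_1 = μ_2; H1: μ_1 > μ_2 (two-sample pooled-variance t-test, right-tailed).
s_p² = [(10−1)·9.05² + (13−1)·7.25²]/(10+13−2) = 65.1368
t = (66.3 − 57.7)/√[65.1368·(1/10 + 1/13)] = 2.5333
df = n₁ + n₂ − 2 = 21
p-value = P(T ≥ 2.5333) ≈ 0.010
Since p ≈ 0.010 < α = 0.05, reject H0; the data support H1.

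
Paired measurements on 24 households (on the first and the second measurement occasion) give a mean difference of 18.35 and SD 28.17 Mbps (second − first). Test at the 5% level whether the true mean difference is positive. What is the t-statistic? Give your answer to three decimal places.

3.191

H0: μ_d = 0; H1: μ_d > 0 (paired t-test on the differences, right-tailed).
t = d̄/(s_d/√n) = 18.35/(28.17/√24) = 3.191
df = n − 1 = 23
p-value = P(T ≥ 3.191) ≈ 0.002
Since p ≈ 0.002 < α = 0.05, reject H0; the data support H1.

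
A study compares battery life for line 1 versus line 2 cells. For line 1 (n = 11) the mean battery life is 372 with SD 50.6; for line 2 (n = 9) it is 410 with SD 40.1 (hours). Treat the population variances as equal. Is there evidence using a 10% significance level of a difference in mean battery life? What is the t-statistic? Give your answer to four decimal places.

-1.8288

Let group 1 = line 1, group 2 = line 2. H0: μ_1 = μ_2; H1: μ_1 ≠ μ_2 (two-sample pooled-variance t-test, two-sided).
s_p² = [(11−1)·50.6² + (9−1)·40.1²]/(11+9−2) = 2137.09
t = (372 − 410)/√[2137.09·(1/11 + 1/9)] = -1.8288
df = n₁ + n₂ − 2 = 18
Two-sided p-value ≈ 0.084
Since p ≈ 0.084 < α = 0.1, reject H0; the evidence is statistically significant.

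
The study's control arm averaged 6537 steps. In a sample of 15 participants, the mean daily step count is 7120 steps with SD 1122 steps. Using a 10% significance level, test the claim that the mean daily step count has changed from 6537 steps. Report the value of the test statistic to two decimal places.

2.01

H0: μ = 6537; H1: μ ≠ 6537 (one-sample t-test, two-sided).
t = (x̄ − μ₀)/(s/√n) = (7120 − 6537)/(1122/√15) = 2.01
df = n − 1 = 14
Two-sided p-value ≈ 0.064
Since p ≈ 0.064 < α = 0.1, reject H0; the data support H1.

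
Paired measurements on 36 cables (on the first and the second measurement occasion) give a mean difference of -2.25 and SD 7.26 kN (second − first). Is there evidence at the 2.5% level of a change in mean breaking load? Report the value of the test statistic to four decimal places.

-1.8595

H0: μ_d = 0; H1: μ_d ≠ 0 (paired t-test on the differences, two-sided).
t = d̄/(s_d/√n) = -2.25/(7.26/√36) = -1.8595
df = n − 1 = 35
Two-sided p-value ≈ 0.0714
Since p ≈ 0.0714 > α = 0.025, fail to reject H0; the evidence is not statistically significant.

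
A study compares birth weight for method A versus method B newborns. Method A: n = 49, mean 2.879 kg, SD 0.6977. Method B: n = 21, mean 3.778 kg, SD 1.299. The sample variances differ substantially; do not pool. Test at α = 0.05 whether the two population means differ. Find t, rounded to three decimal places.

-2.992

Let group 1 = method A, group 2 = method B. H0: μ_1 = μ_2; H1: μ_1 ≠ μ_2 (Welch's two-sample t-test, two-sided).
t = (x̄_1 − x̄_2)/√(s_1²/n_1 + s_2²/n_2) = (2.879 − 3.778)/√(0.6977²/49 + 1.299²/21) = -2.992
Welch–Satterthwaite df ≈ 25.09
Two-sided p-value ≈ 0.0061
Since p ≈ 0.0061 < α = 0.05, reject H0; the data support H1.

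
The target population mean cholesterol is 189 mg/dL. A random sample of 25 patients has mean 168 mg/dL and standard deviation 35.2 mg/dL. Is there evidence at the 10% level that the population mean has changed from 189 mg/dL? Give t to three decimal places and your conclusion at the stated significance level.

t = -2.983; reject H0

H0: μ = 189; H1: μ ≠ 189 (one-sample t-test, two-sided).
t = (x̄ − μ₀)/(s/√n) = (168 − 189)/(35.2/√25) = -2.983
df = n − 1 = 24
Two-sided p-value ≈ 0.0065
Since p ≈ 0.0065 < α = 0.1, reject H0; the data support H1.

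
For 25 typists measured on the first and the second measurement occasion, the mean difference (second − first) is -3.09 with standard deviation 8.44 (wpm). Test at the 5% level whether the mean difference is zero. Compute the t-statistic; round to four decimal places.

-1.8306

H0: μ_d = 0; H1: μ_d ≠ 0 (paired t-test on the differences, two-sided).
t = d̄/(s_d/√n) = -3.09/(8.44/√25) = -1.8306
df = n − 1 = 24
Two-sided p-value ≈ 0.0796
Since p ≈ 0.0796 > α = 0.05, fail to reject H0; the evidence is not statistically significant.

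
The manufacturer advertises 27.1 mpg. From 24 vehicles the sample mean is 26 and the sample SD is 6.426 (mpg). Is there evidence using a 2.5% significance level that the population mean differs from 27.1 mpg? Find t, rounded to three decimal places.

-0.839

H0: μ = 27.1; H1: μ ≠ 27.1 (one-sample t-test, two-sided).
t = (x̄ − μ₀)/(s/√n) = (26 − 27.1)/(6.426/√24) = -0.839
df = n − 1 = 23
Two-sided p-value ≈ 0.410
Since p ≈ 0.410 > α = 0.025, fail to reject H0; the data do not provide sufficient evidence against H0.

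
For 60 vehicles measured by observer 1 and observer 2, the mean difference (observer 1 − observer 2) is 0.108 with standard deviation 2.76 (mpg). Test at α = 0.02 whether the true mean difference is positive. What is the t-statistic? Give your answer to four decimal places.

0.3031

H0: μ_d = 0; H1: μ_d > 0 (paired t-test on the differences, right-tailed).
t = d̄/(s_d/√n) = 0.108/(2.76/√60) = 0.3031
df = n − 1 = 59
p-value = P(T ≥ 0.3031) ≈ 0.3814
Since p ≈ 0.3814 > α = 0.02, fail to reject H0; the evidence is not statistically significant.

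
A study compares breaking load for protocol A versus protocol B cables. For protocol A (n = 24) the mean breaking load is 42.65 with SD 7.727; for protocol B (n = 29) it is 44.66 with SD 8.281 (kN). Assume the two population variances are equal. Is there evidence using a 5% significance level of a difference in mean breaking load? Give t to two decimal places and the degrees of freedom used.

Let group 1 = protocol A, group 2 = protocol B. H0: μ_1 = μ_2; H1: μ_1 ≠ μ_2 (two-sample pooled-variance t-test, two-sided).
s_p² = [(24−1)·7.727² + (29−1)·8.281²]/(24+29−2) = 64.5755
t = (42.65 − 44.66)/√[64.5755·(1/24 + 1/29)] = -0.91
df = n₁ + n₂ − 2 = 51
Two-sided p-value ≈ 0.369
Since p ≈ 0.369 > α = 0.05, fail to reject H0; the data do not provide sufficient evidence against H0.

t = -0.91, df = 51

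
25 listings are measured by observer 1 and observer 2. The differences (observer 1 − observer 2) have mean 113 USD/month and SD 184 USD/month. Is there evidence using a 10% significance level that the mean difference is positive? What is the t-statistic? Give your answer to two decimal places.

3.07

H0: μ_d = 0; H1: μ_d > 0 (paired t-test on the differences, right-tailed).
t = d̄/(s_d/√n) = 113/(184/√25) = 3.07
df = n − 1 = 24
p-value = P(T ≥ 3.07) ≈ 0.003
Since p ≈ 0.003 < α = 0.1, reject H0; the data support H1.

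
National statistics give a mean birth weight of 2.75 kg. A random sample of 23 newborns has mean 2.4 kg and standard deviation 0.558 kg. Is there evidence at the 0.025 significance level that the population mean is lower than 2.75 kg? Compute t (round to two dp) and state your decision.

H0: μ = 2.75; H1: μ < 2.75 (one-sample t-test, left-tailed).
t = (x̄ − μ₀)/(s/√n) = (2.4 − 2.75)/(0.558/√23) = -3.01
df = n − 1 = 22
p-value = P(T ≤ -3.01) ≈ 0.0032
Since p ≈ 0.0032 < α = 0.025, reject H0; the evidence is statistically significant.

t = -3.01; reject H0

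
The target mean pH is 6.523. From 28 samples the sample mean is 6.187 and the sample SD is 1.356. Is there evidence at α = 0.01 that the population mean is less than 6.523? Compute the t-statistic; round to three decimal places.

-1.311

H0: μ = 6.523; H1: μ < 6.523 (one-sample t-test, left-tailed).
t = (x̄ − μ₀)/(s/√n) = (6.187 − 6.523)/(1.356/√28) = -1.311
df = n − 1 = 27
p-value = P(T ≤ -1.311) ≈ 0.100
Since p ≈ 0.100 > α = 0.01, fail to reject H0; the evidence is not statistically significant.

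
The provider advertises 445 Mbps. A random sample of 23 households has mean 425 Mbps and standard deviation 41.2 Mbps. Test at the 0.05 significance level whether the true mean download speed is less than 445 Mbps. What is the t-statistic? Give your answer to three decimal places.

H0: μ = 445; H1: μ < 445 (one-sample t-test, left-tailed).
t = (x̄ − μ₀)/(s/√n) = (425 − 445)/(41.2/√23) = -2.328
df = n − 1 = 22
p-value = P(T ≤ -2.328) ≈ 0.0148
Since p ≈ 0.0148 < α = 0.05, reject H0; the data support H1.

-2.328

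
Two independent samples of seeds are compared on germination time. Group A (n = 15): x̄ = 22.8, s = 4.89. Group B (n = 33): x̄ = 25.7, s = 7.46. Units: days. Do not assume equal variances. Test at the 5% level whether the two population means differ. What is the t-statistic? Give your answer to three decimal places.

Let group 1 = group A, group 2 = group B. H0: μ_1 = μ_2; H1: μ_1 ≠ μ_2 (Welch's two-sample t-test, two-sided).
t = (x̄_1 − x̄_2)/√(s_1²/n_1 + s_2²/n_2) = (22.8 − 25.7)/√(4.89²/15 + 7.46²/33) = -1.601
Welch–Satterthwaite df ≈ 39.80
Two-sided p-value ≈ 0.117
Since p ≈ 0.117 > α = 0.05, fail to reject H0; the evidence is not statistically significant.

-1.601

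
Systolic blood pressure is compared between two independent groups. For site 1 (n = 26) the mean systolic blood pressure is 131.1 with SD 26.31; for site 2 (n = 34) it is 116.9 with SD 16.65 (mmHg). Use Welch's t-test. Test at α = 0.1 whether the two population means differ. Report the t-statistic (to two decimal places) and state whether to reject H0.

Let group 1 = site 1, group 2 = site 2. H0: μ_1 = μ_2; H1: μ_1 ≠ μ_2 (Welch's two-sample t-test, two-sided).
t = (x̄_1 − x̄_2)/√(s_1²/n_1 + s_2²/n_2) = (131.1 − 116.9)/√(26.31²/26 + 16.65²/34) = 2.41
Welch–Satterthwaite df ≈ 39.83
Two-sided p-value ≈ 0.0208
Since p ≈ 0.0208 < α = 0.1, reject H0; the data support H1.

t = 2.41; reject H0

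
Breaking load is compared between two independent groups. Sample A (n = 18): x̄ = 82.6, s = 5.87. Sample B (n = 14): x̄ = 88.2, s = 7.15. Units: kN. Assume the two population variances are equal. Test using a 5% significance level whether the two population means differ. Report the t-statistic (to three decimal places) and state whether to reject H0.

Let group 1 = sample A, group 2 = sample B. H0: μ_1 = μ_2; H1: μ_1 ≠ μ_2 (two-sample pooled-variance t-test, two-sided).
s_p² = [(18−1)·5.87² + (14−1)·7.15²]/(18+14−2) = 41.6787
t = (82.6 − 88.2)/√[41.6787·(1/18 + 1/14)] = -2.434
df = n₁ + n₂ − 2 = 30
Two-sided p-value ≈ 0.021
Since p ≈ 0.021 < α = 0.05, reject H0; the data support H1.

t = -2.434; reject H0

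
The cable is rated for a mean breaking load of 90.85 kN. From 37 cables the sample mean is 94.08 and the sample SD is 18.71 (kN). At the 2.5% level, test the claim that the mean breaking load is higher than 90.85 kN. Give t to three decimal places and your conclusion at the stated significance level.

H0: μ = 90.85; H1: μ > 90.85 (one-sample t-test, right-tailed).
t = (x̄ − μ₀)/(s/√n) = (94.08 − 90.85)/(18.71/√37) = 1.050
df = n − 1 = 36
p-value = P(T ≥ 1.050) ≈ 0.150
Since p ≈ 0.150 > α = 0.025, fail to reject H0; the data do not provide sufficient evidence against H0.

t = 1.050; fail to reject H0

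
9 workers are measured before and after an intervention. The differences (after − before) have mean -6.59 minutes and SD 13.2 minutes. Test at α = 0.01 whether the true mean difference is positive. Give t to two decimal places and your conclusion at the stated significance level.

H0: μ_d = 0; H1: μ_d > 0 (paired t-test on the differences, right-tailed).
t = d̄/(s_d/√n) = -6.59/(13.2/√9) = -1.50
df = n − 1 = 8
p-value = P(T ≥ -1.50) ≈ 0.9137
Since p ≈ 0.9137 > α = 0.01, fail to reject H0; the data do not provide sufficient evidence against H0.

t = -1.50; fail to reject H0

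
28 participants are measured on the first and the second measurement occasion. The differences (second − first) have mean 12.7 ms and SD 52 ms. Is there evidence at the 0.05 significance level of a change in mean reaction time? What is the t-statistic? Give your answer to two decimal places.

H0: μ_d = 0; H1: μ_d ≠ 0 (paired t-test on the differences, two-sided).
t = d̄/(s_d/√n) = 12.7/(52/√28) = 1.29
df = n − 1 = 27
Two-sided p-value ≈ 0.207
Since p ≈ 0.207 > α = 0.05, fail to reject H0; the evidence is not statistically significant.

1.29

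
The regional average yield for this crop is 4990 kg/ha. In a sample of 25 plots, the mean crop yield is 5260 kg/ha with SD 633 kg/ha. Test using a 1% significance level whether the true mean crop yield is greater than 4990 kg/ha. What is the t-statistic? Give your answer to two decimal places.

2.13

H0: μ = 4990; H1: μ > 4990 (one-sample t-test, right-tailed).
t = (x̄ − μ₀)/(s/√n) = (5260 − 4990)/(633/√25) = 2.13
df = n − 1 = 24
p-value = P(T ≥ 2.13) ≈ 0.0217
Since p ≈ 0.0217 > α = 0.01, fail to reject H0; the evidence is not statistically significant.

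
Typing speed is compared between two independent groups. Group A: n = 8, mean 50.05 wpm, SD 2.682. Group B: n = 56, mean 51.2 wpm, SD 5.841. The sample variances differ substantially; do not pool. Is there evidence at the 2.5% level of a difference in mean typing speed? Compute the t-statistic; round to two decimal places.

Let group 1 = group A, group 2 = group B. H0: μ_1 = μ_2; H1: μ_1 ≠ μ_2 (Welch's two-sample t-test, two-sided).
t = (x̄_1 − x̄_2)/√(s_1²/n_1 + s_2²/n_2) = (50.05 − 51.2)/√(2.682²/8 + 5.841²/56) = -0.94
Welch–Satterthwaite df ≈ 18.61
Two-sided p-value ≈ 0.3611
Since p ≈ 0.3611 > α = 0.025, fail to reject H0; the data do not provide sufficient evidence against H0.

-0.94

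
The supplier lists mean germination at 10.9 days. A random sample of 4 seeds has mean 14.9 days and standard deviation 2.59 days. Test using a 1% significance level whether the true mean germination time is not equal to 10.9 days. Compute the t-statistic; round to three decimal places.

H0: μ = 10.9; H1: μ ≠ 10.9 (one-sample t-test, two-sided).
t = (x̄ − μ₀)/(s/√n) = (14.9 − 10.9)/(2.59/√4) = 3.089
df = n − 1 = 3
Two-sided p-value ≈ 0.054
Since p ≈ 0.054 > α = 0.01, fail to reject H0; the data do not provide sufficient evidence against H0.

3.089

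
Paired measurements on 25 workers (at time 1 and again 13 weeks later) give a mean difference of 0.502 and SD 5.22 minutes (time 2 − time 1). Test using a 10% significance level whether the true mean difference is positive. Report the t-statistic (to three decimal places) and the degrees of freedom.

H0: μ_d = 0; H1: μ_d > 0 (paired t-test on the differences, right-tailed).
t = d̄/(s_d/√n) = 0.502/(5.22/√25) = 0.481
df = n − 1 = 24
p-value = P(T ≥ 0.481) ≈ 0.3175
Since p ≈ 0.3175 > α = 0.1, fail to reject H0; the data do not provide sufficient evidence against H0.

t = 0.481, df = 24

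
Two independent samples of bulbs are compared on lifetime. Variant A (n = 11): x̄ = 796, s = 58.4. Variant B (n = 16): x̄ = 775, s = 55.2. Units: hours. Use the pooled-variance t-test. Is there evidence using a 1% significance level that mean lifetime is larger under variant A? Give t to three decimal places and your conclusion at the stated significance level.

t = 0.949; fail to reject H0

Let group 1 = variant A, group 2 = variant B. H0: μ_1 = μ_2; H1: μ_1 > μ_2 (two-sample pooled-variance t-test, right-tailed).
s_p² = [(11−1)·58.4² + (16−1)·55.2²]/(11+16−2) = 3192.45
t = (796 − 775)/√[3192.45·(1/11 + 1/16)] = 0.949
df = n₁ + n₂ − 2 = 25
p-value = P(T ≥ 0.949) ≈ 0.176
Since p ≈ 0.176 > α = 0.01, fail to reject H0; the evidence is not statistically significant.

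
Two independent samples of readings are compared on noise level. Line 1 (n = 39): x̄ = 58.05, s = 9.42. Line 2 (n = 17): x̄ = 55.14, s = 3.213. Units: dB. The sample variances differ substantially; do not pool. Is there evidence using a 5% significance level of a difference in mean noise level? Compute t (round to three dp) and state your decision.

t = 1.714; fail to reject H0

Let group 1 = line 1, group 2 = line 2. H0: μ_1 = μ_2; H1: μ_1 ≠ μ_2 (Welch's two-sample t-test, two-sided).
t = (x̄_1 − x̄_2)/√(s_1²/n_1 + s_2²/n_2) = (58.05 − 55.14)/√(9.42²/39 + 3.213²/17) = 1.714
Welch–Satterthwaite df ≈ 52.17
Two-sided p-value ≈ 0.0925
Since p ≈ 0.0925 > α = 0.05, fail to reject H0; the data do not provide sufficient evidence against H0.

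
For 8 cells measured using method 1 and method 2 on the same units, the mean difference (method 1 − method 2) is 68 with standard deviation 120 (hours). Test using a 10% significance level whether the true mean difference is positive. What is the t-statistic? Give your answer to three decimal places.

1.603

H0: μ_d = 0; H1: μ_d > 0 (paired t-test on the differences, right-tailed).
t = d̄/(s_d/√n) = 68/(120/√8) = 1.603
df = n − 1 = 7
p-value = P(T ≥ 1.603) ≈ 0.077
Since p ≈ 0.077 < α = 0.1, reject H0; the data support H1.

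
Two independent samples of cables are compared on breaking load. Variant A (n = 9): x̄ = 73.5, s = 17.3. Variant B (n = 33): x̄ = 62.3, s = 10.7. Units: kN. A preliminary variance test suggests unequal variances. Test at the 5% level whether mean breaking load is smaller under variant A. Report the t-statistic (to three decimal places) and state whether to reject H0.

t = 1.848; fail to reject H0

Let group 1 = variant A, group 2 = variant B. H0: μ_1 = μ_2; H1: μ_1 < μ_2 (Welch's two-sample t-test, left-tailed).
t = (x̄_1 − x̄_2)/√(s_1²/n_1 + s_2²/n_2) = (73.5 − 62.3)/√(17.3²/9 + 10.7²/33) = 1.848
Welch–Satterthwaite df ≈ 9.73
p-value = P(T ≤ 1.848) ≈ 0.952
Since p ≈ 0.952 > α = 0.05, fail to reject H0; the evidence is not statistically significant.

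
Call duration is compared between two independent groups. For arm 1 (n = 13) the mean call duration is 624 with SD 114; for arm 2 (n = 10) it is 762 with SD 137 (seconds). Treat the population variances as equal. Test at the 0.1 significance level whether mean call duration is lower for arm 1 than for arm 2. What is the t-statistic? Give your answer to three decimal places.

Let group 1 = arm 1, group 2 = arm 2. H0: μ_1 = μ_2; H1: μ_1 < μ_2 (two-sample pooled-variance t-test, left-tailed).
s_p² = [(13−1)·114² + (10−1)·137²]/(13+10−2) = 15470.1
t = (624 − 762)/√[15470.1·(1/13 + 1/10)] = -2.638
df = n₁ + n₂ − 2 = 21
p-value = P(T ≤ -2.638) ≈ 0.008
Since p ≈ 0.008 < α = 0.1, reject H0; the evidence is statistically significant.

-2.638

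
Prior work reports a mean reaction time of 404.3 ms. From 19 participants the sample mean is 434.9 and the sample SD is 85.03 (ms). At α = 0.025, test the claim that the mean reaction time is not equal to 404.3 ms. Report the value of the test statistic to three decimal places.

1.569

H0: μ = 404.3; H1: μ ≠ 404.3 (one-sample t-test, two-sided).
t = (x̄ − μ₀)/(s/√n) = (434.9 − 404.3)/(85.03/√19) = 1.569
df = n − 1 = 18
Two-sided p-value ≈ 0.134
Since p ≈ 0.134 > α = 0.025, fail to reject H0; the evidence is not statistically significant.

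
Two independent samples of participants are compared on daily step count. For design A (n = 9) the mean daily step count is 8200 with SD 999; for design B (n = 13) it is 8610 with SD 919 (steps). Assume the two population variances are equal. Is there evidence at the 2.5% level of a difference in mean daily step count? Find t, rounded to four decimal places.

Let group 1 = design A, group 2 = design B. H0: μ_1 = μ_2; H1: μ_1 ≠ μ_2 (two-sample pooled-variance t-test, two-sided).
s_p² = [(9−1)·999² + (13−1)·919²]/(9+13−2) = 905937
t = (8200 − 8610)/√[905937·(1/9 + 1/13)] = -0.9934
df = n₁ + n₂ − 2 = 20
Two-sided p-value ≈ 0.332
Since p ≈ 0.332 > α = 0.025, fail to reject H0; the evidence is not statistically significant.

-0.9934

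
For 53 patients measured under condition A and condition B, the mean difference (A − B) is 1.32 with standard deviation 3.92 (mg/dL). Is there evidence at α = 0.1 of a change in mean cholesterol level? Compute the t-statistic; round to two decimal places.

H0: μ_d = 0; H1: μ_d ≠ 0 (paired t-test on the differences, two-sided).
t = d̄/(s_d/√n) = 1.32/(3.92/√53) = 2.45
df = n − 1 = 52
Two-sided p-value ≈ 0.018
Since p ≈ 0.018 < α = 0.1, reject H0; the data support H1.

2.45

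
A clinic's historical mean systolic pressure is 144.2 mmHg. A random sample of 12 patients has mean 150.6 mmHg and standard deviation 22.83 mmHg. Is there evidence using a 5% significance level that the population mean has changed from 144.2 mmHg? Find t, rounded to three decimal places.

0.971

H0: μ = 144.2; H1: μ ≠ 144.2 (one-sample t-test, two-sided).
t = (x̄ − μ₀)/(s/√n) = (150.6 − 144.2)/(22.83/√12) = 0.971
df = n − 1 = 11
Two-sided p-value ≈ 0.3524
Since p ≈ 0.3524 > α = 0.05, fail to reject H0; the data do not provide sufficient evidence against H0.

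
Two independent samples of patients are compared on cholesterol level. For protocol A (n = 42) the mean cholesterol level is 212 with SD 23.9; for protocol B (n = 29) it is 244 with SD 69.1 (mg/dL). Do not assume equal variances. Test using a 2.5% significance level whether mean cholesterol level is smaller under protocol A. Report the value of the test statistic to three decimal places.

-2.397

Let group 1 = protocol A, group 2 = protocol B. H0: μ_1 = μ_2; H1: μ_1 < μ_2 (Welch's two-sample t-test, left-tailed).
t = (x̄_1 − x̄_2)/√(s_1²/n_1 + s_2²/n_2) = (212 − 244)/√(23.9²/42 + 69.1²/29) = -2.397
Welch–Satterthwaite df ≈ 32.66
p-value = P(T ≤ -2.397) ≈ 0.011
Since p ≈ 0.011 < α = 0.025, reject H0; the evidence is statistically significant.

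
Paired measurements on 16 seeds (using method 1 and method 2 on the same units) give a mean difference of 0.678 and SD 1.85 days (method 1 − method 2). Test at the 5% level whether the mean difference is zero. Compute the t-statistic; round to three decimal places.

H0: μ_d = 0; H1: μ_d ≠ 0 (paired t-test on the differences, two-sided).
t = d̄/(s_d/√n) = 0.678/(1.85/√16) = 1.466
df = n − 1 = 15
Two-sided p-value ≈ 0.1633
Since p ≈ 0.1633 > α = 0.05, fail to reject H0; the data do not provide sufficient evidence against H0.

1.466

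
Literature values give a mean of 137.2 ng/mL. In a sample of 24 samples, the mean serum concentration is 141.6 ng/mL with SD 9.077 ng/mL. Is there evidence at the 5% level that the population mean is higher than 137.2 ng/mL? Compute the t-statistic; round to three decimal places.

2.375

H0: μ = 137.2; H1: μ > 137.2 (one-sample t-test, right-tailed).
t = (x̄ − μ₀)/(s/√n) = (141.6 − 137.2)/(9.077/√24) = 2.375
df = n − 1 = 23
p-value = P(T ≥ 2.375) ≈ 0.0131
Since p ≈ 0.0131 < α = 0.05, reject H0; the data support H1.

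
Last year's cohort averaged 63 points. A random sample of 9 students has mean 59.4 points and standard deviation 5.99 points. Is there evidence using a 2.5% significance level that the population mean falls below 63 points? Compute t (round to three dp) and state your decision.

H0: μ = 63; H1: μ < 63 (one-sample t-test, left-tailed).
t = (x̄ − μ₀)/(s/√n) = (59.4 − 63)/(5.99/√9) = -1.803
df = n − 1 = 8
p-value = P(T ≤ -1.803) ≈ 0.055
Since p ≈ 0.055 > α = 0.025, fail to reject H0; the data do not provide sufficient evidence against H0.

t = -1.803; fail to reject H0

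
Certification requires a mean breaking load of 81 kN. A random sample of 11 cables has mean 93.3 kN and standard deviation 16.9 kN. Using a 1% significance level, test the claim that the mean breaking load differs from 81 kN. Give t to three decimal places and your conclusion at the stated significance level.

H0: μ = 81; H1: μ ≠ 81 (one-sample t-test, two-sided).
t = (x̄ − μ₀)/(s/√n) = (93.3 − 81)/(16.9/√11) = 2.414
df = n − 1 = 10
Two-sided p-value ≈ 0.0364
Since p ≈ 0.0364 > α = 0.01, fail to reject H0; the evidence is not statistically significant.

t = 2.414; fail to reject H0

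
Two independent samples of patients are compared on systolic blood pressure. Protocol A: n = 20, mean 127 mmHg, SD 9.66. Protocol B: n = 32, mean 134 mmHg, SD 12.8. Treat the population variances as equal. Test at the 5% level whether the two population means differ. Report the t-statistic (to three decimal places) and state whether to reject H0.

Let group 1 = protocol A, group 2 = protocol B. H0: μ_1 = μ_2; H1: μ_1 ≠ μ_2 (two-sample pooled-variance t-test, two-sided).
s_p² = [(20−1)·9.66² + (32−1)·12.8²]/(20+32−2) = 137.041
t = (127 − 134)/√[137.041·(1/20 + 1/32)] = -2.098
df = n₁ + n₂ − 2 = 50
Two-sided p-value ≈ 0.0410
Since p ≈ 0.0410 < α = 0.05, reject H0; the evidence is statistically significant.

t = -2.098; reject H0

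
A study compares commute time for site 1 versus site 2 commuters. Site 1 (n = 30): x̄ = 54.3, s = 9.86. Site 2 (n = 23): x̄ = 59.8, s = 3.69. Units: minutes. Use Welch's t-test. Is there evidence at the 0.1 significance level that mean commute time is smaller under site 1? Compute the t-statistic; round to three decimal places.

Let group 1 = site 1, group 2 = site 2. H0: μ_1 = μ_2; H1: μ_1 < μ_2 (Welch's two-sample t-test, left-tailed).
t = (x̄_1 − x̄_2)/√(s_1²/n_1 + s_2²/n_2) = (54.3 − 59.8)/√(9.86²/30 + 3.69²/23) = -2.809
Welch–Satterthwaite df ≈ 38.85
p-value = P(T ≤ -2.809) ≈ 0.0039
Since p ≈ 0.0039 < α = 0.1, reject H0; the evidence is statistically significant.

-2.809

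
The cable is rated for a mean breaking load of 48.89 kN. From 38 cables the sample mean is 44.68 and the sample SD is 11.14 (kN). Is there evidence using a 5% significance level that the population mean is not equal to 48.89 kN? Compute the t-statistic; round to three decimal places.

H0: μ = 48.89; H1: μ ≠ 48.89 (one-sample t-test, two-sided).
t = (x̄ − μ₀)/(s/√n) = (44.68 − 48.89)/(11.14/√38) = -2.330
df = n − 1 = 37
Two-sided p-value ≈ 0.025
Since p ≈ 0.025 < α = 0.05, reject H0; the evidence is statistically significant.

-2.330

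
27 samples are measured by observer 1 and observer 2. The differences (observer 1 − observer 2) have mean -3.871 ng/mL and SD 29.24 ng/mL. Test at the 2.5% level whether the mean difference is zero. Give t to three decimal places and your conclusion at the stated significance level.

H0: μ_d = 0; H1: μ_d ≠ 0 (paired t-test on the differences, two-sided).
t = d̄/(s_d/√n) = -3.871/(29.24/√27) = -0.688
df = n − 1 = 26
Two-sided p-value ≈ 0.498
Since p ≈ 0.498 > α = 0.025, fail to reject H0; the data do not provide sufficient evidence against H0.

t = -0.688; fail to reject H0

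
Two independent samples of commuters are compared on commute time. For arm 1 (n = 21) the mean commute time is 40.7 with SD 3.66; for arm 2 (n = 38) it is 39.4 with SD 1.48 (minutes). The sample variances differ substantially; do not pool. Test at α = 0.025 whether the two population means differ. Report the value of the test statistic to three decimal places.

Let group 1 = arm 1, group 2 = arm 2. H0: μ_1 = μ_2; H1: μ_1 ≠ μ_2 (Welch's two-sample t-test, two-sided).
t = (x̄_1 − x̄_2)/√(s_1²/n_1 + s_2²/n_2) = (40.7 − 39.4)/√(3.66²/21 + 1.48²/38) = 1.559
Welch–Satterthwaite df ≈ 23.67
Two-sided p-value ≈ 0.132
Since p ≈ 0.132 > α = 0.025, fail to reject H0; the data do not provide sufficient evidence against H0.

1.559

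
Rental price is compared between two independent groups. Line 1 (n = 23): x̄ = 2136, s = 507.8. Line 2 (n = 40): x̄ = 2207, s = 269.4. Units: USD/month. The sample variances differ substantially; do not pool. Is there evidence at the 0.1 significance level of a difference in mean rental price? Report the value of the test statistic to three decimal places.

Let group 1 = line 1, group 2 = line 2. H0: μ_1 = μ_2; H1: μ_1 ≠ μ_2 (Welch's two-sample t-test, two-sided).
t = (x̄_1 − x̄_2)/√(s_1²/n_1 + s_2²/n_2) = (2136 − 2207)/√(507.8²/23 + 269.4²/40) = -0.622
Welch–Satterthwaite df ≈ 29.26
Two-sided p-value ≈ 0.539
Since p ≈ 0.539 > α = 0.1, fail to reject H0; the evidence is not statistically significant.

-0.622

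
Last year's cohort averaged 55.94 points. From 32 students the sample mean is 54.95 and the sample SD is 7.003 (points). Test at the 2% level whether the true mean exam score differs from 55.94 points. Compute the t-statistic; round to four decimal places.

-0.7997

H0: μ = 55.94; H1: μ ≠ 55.94 (one-sample t-test, two-sided).
t = (x̄ − μ₀)/(s/√n) = (54.95 − 55.94)/(7.003/√32) = -0.7997
df = n − 1 = 31
Two-sided p-value ≈ 0.430
Since p ≈ 0.430 > α = 0.02, fail to reject H0; the data do not provide sufficient evidence against H0.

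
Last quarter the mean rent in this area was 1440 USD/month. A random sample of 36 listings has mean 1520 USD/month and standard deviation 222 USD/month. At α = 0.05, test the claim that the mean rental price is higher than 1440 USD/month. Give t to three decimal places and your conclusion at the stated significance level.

t = 2.162; reject H0

H0: μ = 1440; H1: μ > 1440 (one-sample t-test, right-tailed).
t = (x̄ − μ₀)/(s/√n) = (1520 − 1440)/(222/√36) = 2.162
df = n − 1 = 35
p-value = P(T ≥ 2.162) ≈ 0.019
Since p ≈ 0.019 < α = 0.05, reject H0; the data support H1.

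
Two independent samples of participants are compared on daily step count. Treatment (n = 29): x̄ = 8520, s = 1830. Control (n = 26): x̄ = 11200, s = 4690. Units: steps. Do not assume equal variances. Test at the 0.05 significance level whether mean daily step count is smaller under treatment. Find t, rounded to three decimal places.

Let group 1 = treatment, group 2 = control. H0: μ_1 = μ_2; H1: μ_1 < μ_2 (Welch's two-sample t-test, left-tailed).
t = (x̄_1 − x̄_2)/√(s_1²/n_1 + s_2²/n_2) = (8520 − 11200)/√(1830²/29 + 4690²/26) = -2.733
Welch–Satterthwaite df ≈ 31.76
p-value = P(T ≤ -2.733) ≈ 0.0051
Since p ≈ 0.0051 < α = 0.05, reject H0; the data support H1.

-2.733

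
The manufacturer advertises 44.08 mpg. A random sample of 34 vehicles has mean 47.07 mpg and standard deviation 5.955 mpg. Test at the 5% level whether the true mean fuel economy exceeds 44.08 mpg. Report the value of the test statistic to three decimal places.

H0: μ = 44.08; H1: μ > 44.08 (one-sample t-test, right-tailed).
t = (x̄ − μ₀)/(s/√n) = (47.07 − 44.08)/(5.955/√34) = 2.928
df = n − 1 = 33
p-value = P(T ≥ 2.928) ≈ 0.0031
Since p ≈ 0.0031 < α = 0.05, reject H0; the evidence is statistically significant.

2.928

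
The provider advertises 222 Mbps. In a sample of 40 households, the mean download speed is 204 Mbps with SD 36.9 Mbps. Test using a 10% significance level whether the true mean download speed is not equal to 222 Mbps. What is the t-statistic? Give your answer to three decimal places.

-3.085

H0: μ = 222; H1: μ ≠ 222 (one-sample t-test, two-sided).
t = (x̄ − μ₀)/(s/√n) = (204 − 222)/(36.9/√40) = -3.085
df = n − 1 = 39
Two-sided p-value ≈ 0.0037
Since p ≈ 0.0037 < α = 0.1, reject H0; the evidence is statistically significant.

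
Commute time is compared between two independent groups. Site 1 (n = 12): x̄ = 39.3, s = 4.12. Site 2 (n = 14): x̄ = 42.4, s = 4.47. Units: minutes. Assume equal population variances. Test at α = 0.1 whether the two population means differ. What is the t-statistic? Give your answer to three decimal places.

Let group 1 = site 1, group 2 = site 2. H0: μ_1 = μ_2; H1: μ_1 ≠ μ_2 (two-sample pooled-variance t-test, two-sided).
s_p² = [(12−1)·4.12² + (14−1)·4.47²]/(12+14−2) = 18.6029
t = (39.3 − 42.4)/√[18.6029·(1/12 + 1/14)] = -1.827
df = n₁ + n₂ − 2 = 24
Two-sided p-value ≈ 0.0802
Since p ≈ 0.0802 < α = 0.1, reject H0; the data support H1.

-1.827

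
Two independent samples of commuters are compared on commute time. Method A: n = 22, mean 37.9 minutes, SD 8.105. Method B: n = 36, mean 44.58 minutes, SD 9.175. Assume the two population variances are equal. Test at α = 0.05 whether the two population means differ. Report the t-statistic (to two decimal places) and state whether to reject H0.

t = -2.81; reject H0

Let group 1 = method A, group 2 = method B. H0: μ_1 = μ_2; H1: μ_1 ≠ μ_2 (two-sample pooled-variance t-test, two-sided).
s_p² = [(22−1)·8.105² + (36−1)·9.175²]/(22+36−2) = 77.247
t = (37.9 − 44.58)/√[77.247·(1/22 + 1/36)] = -2.81
df = n₁ + n₂ − 2 = 56
Two-sided p-value ≈ 0.007
Since p ≈ 0.007 < α = 0.05, reject H0; the data support H1.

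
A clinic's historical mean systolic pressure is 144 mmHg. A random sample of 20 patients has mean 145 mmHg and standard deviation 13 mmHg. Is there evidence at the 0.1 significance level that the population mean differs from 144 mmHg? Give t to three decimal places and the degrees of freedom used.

t = 0.344, df = 19

H0: μ = 144; H1: μ ≠ 144 (one-sample t-test, two-sided).
t = (x̄ − μ₀)/(s/√n) = (145 − 144)/(13/√20) = 0.344
df = n − 1 = 19
Two-sided p-value ≈ 0.7346
Since p ≈ 0.7346 > α = 0.1, fail to reject H0; the evidence is not statistically significant.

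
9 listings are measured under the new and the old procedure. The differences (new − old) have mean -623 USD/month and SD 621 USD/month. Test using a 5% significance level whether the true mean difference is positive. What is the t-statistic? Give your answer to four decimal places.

H0: μ_d = 0; H1: μ_d > 0 (paired t-test on the differences, right-tailed).
t = d̄/(s_d/√n) = -623/(621/√9) = -3.0097
df = n − 1 = 8
p-value = P(T ≥ -3.0097) ≈ 0.9916
Since p ≈ 0.9916 > α = 0.05, fail to reject H0; the data do not provide sufficient evidence against H0.

-3.0097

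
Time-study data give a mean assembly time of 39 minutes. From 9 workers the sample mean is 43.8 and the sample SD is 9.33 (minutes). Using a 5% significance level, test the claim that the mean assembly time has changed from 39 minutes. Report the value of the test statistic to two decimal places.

H0: μ = 39; H1: μ ≠ 39 (one-sample t-test, two-sided).
t = (x̄ − μ₀)/(s/√n) = (43.8 − 39)/(9.33/√9) = 1.54
df = n − 1 = 8
Two-sided p-value ≈ 0.161
Since p ≈ 0.161 > α = 0.05, fail to reject H0; the data do not provide sufficient evidence against H0.

1.54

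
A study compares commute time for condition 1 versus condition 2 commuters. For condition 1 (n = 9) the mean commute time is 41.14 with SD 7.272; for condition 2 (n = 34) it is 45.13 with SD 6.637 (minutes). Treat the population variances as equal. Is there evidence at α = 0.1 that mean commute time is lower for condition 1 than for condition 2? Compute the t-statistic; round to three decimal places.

-1.573

Let group 1 = condition 1, group 2 = condition 2. H0: μ_1 = μ_2; H1: μ_1 < μ_2 (two-sample pooled-variance t-test, left-tailed).
s_p² = [(9−1)·7.272² + (34−1)·6.637²]/(9+34−2) = 45.7731
t = (41.14 − 45.13)/√[45.7731·(1/9 + 1/34)] = -1.573
df = n₁ + n₂ − 2 = 41
p-value = P(T ≤ -1.573) ≈ 0.062
Since p ≈ 0.062 < α = 0.1, reject H0; the data support H1.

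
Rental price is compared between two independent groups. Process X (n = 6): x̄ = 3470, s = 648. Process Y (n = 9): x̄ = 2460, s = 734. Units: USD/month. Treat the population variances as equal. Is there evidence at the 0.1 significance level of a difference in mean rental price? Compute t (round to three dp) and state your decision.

t = 2.729; reject H0

Let group 1 = process X, group 2 = process Y. H0: μ_1 = μ_2; H1: μ_1 ≠ μ_2 (two-sample pooled-variance t-test, two-sided).
s_p² = [(6−1)·648² + (9−1)·734²]/(6+9−2) = 493044
t = (3470 − 2460)/√[493044·(1/6 + 1/9)] = 2.729
df = n₁ + n₂ − 2 = 13
Two-sided p-value ≈ 0.017
Since p ≈ 0.017 < α = 0.1, reject H0; the evidence is statistically significant.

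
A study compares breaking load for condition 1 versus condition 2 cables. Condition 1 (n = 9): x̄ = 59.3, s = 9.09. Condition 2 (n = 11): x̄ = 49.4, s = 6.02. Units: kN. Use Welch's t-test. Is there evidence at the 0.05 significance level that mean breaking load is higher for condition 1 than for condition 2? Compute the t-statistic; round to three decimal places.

2.803

Let group 1 = condition 1, group 2 = condition 2. H0: μ_1 = μ_2; H1: μ_1 > μ_2 (Welch's two-sample t-test, right-tailed).
t = (x̄_1 − x̄_2)/√(s_1²/n_1 + s_2²/n_2) = (59.3 − 49.4)/√(9.09²/9 + 6.02²/11) = 2.803
Welch–Satterthwaite df ≈ 13.39
p-value = P(T ≥ 2.803) ≈ 0.007
Since p ≈ 0.007 < α = 0.05, reject H0; the evidence is statistically significant.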